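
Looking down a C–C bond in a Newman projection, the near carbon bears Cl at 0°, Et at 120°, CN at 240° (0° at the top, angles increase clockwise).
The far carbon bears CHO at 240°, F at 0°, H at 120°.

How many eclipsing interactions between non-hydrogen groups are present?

2

Non-H eclipsing pairs: Cl(0°)/F(0°); CN(240°)/CHO(240°) — 2 interactions.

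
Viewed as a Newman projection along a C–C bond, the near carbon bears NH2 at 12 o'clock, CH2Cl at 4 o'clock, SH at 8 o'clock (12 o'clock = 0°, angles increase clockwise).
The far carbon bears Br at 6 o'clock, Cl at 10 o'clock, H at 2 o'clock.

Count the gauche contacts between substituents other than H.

4

Non-H gauche pairs: NH2(0°)/Cl(300°); CH2Cl(120°)/Br(180°); SH(240°)/Br(180°); SH(240°)/Cl(300°) — 4 interactions.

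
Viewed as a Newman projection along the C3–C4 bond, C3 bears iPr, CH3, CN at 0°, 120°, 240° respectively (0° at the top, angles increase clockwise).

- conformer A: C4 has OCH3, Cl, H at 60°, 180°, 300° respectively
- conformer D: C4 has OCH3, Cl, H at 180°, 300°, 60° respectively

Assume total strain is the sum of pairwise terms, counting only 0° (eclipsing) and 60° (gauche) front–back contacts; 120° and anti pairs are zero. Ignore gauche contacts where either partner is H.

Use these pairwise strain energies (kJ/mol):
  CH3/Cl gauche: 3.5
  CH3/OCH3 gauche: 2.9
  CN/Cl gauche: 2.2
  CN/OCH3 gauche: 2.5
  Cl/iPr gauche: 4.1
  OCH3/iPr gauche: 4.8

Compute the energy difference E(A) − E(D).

A is staggered. iPr at 0° is gauche with OCH3 at 60° (4.8); CH3 at 120° is gauche with OCH3 at 60° (2.9); CH3 at 120° is gauche with Cl at 180° (3.5); CN at 240° is gauche with Cl at 180° (2.2). Total 13.4 kJ/mol.
D is staggered. iPr at 0° is gauche with Cl at 300° (4.1); CH3 at 120° is gauche with OCH3 at 180° (2.9); CN at 240° is gauche with OCH3 at 180° (2.5); CN at 240° is gauche with Cl at 300° (2.2). Total 11.7 kJ/mol.
E(A) − E(D) = 13.4 − 11.7 = +1.7 kJ/mol.

+1.7 kJ/mol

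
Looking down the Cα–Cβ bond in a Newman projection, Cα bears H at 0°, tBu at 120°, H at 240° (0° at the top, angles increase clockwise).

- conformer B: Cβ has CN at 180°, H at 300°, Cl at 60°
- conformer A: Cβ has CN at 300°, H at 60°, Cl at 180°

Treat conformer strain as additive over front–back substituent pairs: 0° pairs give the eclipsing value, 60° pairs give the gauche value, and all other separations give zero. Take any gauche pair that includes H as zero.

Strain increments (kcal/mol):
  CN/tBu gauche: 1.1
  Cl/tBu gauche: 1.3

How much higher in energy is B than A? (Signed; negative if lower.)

B (staggered): tBu(120°)/CN(180°) gauche 1.1; tBu(120°)/Cl(60°) gauche 1.3 → 2.4 kcal/mol.
A (staggered): tBu(120°)/Cl(180°) gauche 1.3 → 1.3 kcal/mol.
E(B) − E(A) = 2.4 − 1.3 = +1.1 kcal/mol.

+1.1 kcal/mol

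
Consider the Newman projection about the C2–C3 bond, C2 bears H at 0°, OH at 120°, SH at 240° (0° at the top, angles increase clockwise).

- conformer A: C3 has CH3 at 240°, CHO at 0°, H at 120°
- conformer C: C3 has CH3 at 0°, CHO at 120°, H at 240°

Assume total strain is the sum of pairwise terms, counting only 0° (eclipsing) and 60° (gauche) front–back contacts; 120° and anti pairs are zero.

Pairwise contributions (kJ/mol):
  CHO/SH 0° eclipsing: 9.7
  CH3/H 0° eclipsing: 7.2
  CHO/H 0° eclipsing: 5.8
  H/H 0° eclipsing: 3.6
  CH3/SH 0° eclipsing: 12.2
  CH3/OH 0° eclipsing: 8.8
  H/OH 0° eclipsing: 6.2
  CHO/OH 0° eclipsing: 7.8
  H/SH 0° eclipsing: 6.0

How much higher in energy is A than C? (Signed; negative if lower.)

+3.2 kJ/mol

A (eclipsed): H–CHO eclipsed, OH–H eclipsed, SH–CH3 eclipsed; 5.8 + 6.2 + 12.2 = 24.2 kJ/mol.
C (eclipsed): H–CH3 eclipsed, OH–CHO eclipsed, SH–H eclipsed; 7.2 + 7.8 + 6.0 = 21.0 kJ/mol.
E(A) − E(C) = 24.2 − 21.0 = +3.2 kJ/mol.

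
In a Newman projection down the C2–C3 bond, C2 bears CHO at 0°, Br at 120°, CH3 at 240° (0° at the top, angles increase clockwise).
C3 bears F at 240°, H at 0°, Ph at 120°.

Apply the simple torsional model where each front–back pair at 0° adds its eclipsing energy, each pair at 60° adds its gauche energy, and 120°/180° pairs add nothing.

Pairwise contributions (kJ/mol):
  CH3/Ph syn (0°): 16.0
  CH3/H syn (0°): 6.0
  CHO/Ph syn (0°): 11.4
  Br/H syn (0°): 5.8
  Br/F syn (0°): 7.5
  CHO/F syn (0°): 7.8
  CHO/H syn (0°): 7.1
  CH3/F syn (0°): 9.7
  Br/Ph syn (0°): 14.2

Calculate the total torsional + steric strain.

31.0 kJ/mol

This conformer is eclipsed. CHO at 0° is eclipsed with H at 0° (7.1); Br at 120° is eclipsed with Ph at 120° (14.2); CH3 at 240° is eclipsed with F at 240° (9.7). Total 31.0 kJ/mol.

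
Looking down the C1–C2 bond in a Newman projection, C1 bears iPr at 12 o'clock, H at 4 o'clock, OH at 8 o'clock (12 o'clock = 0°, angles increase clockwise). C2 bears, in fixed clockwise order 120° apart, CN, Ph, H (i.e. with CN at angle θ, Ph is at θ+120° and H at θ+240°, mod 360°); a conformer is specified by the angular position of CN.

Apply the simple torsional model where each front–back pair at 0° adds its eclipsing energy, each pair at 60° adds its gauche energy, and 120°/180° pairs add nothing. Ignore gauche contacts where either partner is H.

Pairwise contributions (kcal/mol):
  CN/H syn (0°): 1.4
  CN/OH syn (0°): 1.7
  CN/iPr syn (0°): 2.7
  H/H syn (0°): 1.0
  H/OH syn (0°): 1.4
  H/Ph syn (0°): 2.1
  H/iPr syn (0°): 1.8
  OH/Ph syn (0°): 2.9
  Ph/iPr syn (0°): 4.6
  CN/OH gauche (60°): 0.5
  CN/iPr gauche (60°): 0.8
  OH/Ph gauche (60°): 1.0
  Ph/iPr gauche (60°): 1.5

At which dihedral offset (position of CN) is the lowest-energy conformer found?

60°

CN at 0° is eclipsed. iPr at 0° is eclipsed with CN at 0° (2.7); H at 120° is eclipsed with Ph at 120° (2.1); OH at 240° is eclipsed with H at 240° (1.4). Total 6.2 kcal/mol.
CN at 60° is staggered. iPr at 0° is gauche with CN at 60° (0.8); OH at 240° is gauche with Ph at 180° (1.0). Total 1.8 kcal/mol.
CN at 120° is eclipsed. iPr at 0° is eclipsed with H at 0° (1.8); H at 120° is eclipsed with CN at 120° (1.4); OH at 240° is eclipsed with Ph at 240° (2.9). Total 6.1 kcal/mol.
CN at 180° is staggered. iPr at 0° is gauche with Ph at 300° (1.5); OH at 240° is gauche with CN at 180° (0.5); OH at 240° is gauche with Ph at 300° (1.0). Total 3.0 kcal/mol.
CN at 240° is eclipsed. iPr at 0° is eclipsed with Ph at 0° (4.6); H at 120° is eclipsed with H at 120° (1.0); OH at 240° is eclipsed with CN at 240° (1.7). Total 7.3 kcal/mol.
CN at 300° is staggered. iPr at 0° is gauche with CN at 300° (0.8); iPr at 0° is gauche with Ph at 60° (1.5); OH at 240° is gauche with CN at 300° (0.5). Total 2.8 kcal/mol.
The minimum (1.8 kcal/mol) occurs with CN at 60°.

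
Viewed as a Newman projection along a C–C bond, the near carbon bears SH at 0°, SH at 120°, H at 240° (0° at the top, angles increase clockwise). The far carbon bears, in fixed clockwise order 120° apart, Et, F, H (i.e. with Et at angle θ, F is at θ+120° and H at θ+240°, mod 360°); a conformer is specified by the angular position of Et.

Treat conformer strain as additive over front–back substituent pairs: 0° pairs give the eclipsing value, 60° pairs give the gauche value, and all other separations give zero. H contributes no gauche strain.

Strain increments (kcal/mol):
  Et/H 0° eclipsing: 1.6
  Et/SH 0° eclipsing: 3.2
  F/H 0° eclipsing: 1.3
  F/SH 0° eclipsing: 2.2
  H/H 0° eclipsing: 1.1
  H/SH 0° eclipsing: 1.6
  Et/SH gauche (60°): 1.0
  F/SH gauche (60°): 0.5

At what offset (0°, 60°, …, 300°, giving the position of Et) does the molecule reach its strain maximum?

Et at 0° (eclipsed): SH–Et eclipsed, SH–F eclipsed, H–H eclipsed; 3.2 + 2.2 + 1.1 = 6.5 kcal/mol.
Et at 60° (staggered): SH–Et gauche, SH–Et gauche, SH–F gauche; 1.0 + 1.0 + 0.5 = 2.5 kcal/mol.
Et at 120° (eclipsed): SH–H eclipsed, SH–Et eclipsed, H–F eclipsed; 1.6 + 3.2 + 1.3 = 6.1 kcal/mol.
Et at 180° (staggered): SH–F gauche, SH–Et gauche; 0.5 + 1.0 = 1.5 kcal/mol.
Et at 240° (eclipsed): SH–F eclipsed, SH–H eclipsed, H–Et eclipsed; 2.2 + 1.6 + 1.6 = 5.4 kcal/mol.
Et at 300° (staggered): SH–Et gauche, SH–F gauche, SH–F gauche; 1.0 + 0.5 + 0.5 = 2.0 kcal/mol.
The maximum (6.5 kcal/mol) occurs with Et at 0°.

0°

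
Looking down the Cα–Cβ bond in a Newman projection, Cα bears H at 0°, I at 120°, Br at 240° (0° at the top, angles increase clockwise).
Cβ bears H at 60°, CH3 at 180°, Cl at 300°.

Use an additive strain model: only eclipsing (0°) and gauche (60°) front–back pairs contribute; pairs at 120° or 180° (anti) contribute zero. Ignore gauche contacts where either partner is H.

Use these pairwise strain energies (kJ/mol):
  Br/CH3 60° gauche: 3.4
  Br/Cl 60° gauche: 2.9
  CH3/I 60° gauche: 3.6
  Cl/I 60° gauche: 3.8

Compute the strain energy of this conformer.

This conformer is staggered. I at 120° is gauche with CH3 at 180° (3.6); Br at 240° is gauche with CH3 at 180° (3.4); Br at 240° is gauche with Cl at 300° (2.9). Total 9.9 kJ/mol.

9.9 kJ/mol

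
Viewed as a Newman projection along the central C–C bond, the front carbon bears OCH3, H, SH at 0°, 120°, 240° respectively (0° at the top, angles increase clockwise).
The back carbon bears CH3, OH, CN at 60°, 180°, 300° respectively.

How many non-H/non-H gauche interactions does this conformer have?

4

Non-H gauche pairs: OCH3(0°)/CH3(60°); OCH3(0°)/CN(300°); SH(240°)/OH(180°); SH(240°)/CN(300°) — 4 interactions.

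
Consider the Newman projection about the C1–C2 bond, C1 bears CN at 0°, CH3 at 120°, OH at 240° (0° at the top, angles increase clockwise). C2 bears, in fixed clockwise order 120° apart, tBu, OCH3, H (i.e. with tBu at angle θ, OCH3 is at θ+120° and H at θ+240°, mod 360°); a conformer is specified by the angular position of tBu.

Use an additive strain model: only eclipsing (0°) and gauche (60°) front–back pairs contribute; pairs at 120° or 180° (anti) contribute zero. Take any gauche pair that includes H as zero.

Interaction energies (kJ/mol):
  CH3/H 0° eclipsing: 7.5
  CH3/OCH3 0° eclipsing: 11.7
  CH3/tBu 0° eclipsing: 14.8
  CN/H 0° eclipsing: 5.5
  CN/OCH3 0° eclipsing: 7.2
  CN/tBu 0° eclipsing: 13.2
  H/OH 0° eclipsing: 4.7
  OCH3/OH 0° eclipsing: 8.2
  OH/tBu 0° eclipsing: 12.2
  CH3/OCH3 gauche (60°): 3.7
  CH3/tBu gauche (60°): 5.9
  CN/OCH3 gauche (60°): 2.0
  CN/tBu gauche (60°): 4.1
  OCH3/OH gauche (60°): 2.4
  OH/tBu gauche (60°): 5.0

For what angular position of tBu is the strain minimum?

tBu at 0° (eclipsed): CN–tBu eclipsed, CH3–OCH3 eclipsed, OH–H eclipsed; 13.2 + 11.7 + 4.7 = 29.6 kJ/mol.
tBu at 60° (staggered): CN–tBu gauche, CH3–tBu gauche, CH3–OCH3 gauche, OH–OCH3 gauche; 4.1 + 5.9 + 3.7 + 2.4 = 16.1 kJ/mol.
tBu at 120° (eclipsed): CN–H eclipsed, CH3–tBu eclipsed, OH–OCH3 eclipsed; 5.5 + 14.8 + 8.2 = 28.5 kJ/mol.
tBu at 180° (staggered): CN–OCH3 gauche, CH3–tBu gauche, OH–tBu gauche, OH–OCH3 gauche; 2.0 + 5.9 + 5.0 + 2.4 = 15.3 kJ/mol.
tBu at 240° (eclipsed): CN–OCH3 eclipsed, CH3–H eclipsed, OH–tBu eclipsed; 7.2 + 7.5 + 12.2 = 26.9 kJ/mol.
tBu at 300° (staggered): CN–tBu gauche, CN–OCH3 gauche, CH3–OCH3 gauche, OH–tBu gauche; 4.1 + 2.0 + 3.7 + 5.0 = 14.8 kJ/mol.
The minimum (14.8 kJ/mol) occurs with tBu at 300°.

300°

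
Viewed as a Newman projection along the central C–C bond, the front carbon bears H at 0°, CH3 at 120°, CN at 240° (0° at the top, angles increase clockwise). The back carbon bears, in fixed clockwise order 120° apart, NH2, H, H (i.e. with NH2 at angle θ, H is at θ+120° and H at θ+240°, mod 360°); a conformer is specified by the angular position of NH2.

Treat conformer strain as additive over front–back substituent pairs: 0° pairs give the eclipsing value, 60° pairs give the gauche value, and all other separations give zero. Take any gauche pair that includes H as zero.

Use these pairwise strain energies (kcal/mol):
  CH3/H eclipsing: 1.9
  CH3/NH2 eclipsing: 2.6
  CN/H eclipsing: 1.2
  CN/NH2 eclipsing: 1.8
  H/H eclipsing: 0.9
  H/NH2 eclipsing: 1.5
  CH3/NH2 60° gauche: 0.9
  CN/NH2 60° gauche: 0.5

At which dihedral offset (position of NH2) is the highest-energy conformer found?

NH2 at 0° is eclipsed. H at 0° is eclipsed with NH2 at 0° (1.5); CH3 at 120° is eclipsed with H at 120° (1.9); CN at 240° is eclipsed with H at 240° (1.2). Total 4.6 kcal/mol.
NH2 at 60° is staggered. CH3 at 120° is gauche with NH2 at 60° (0.9). Total 0.9 kcal/mol.
NH2 at 120° is eclipsed. H at 0° is eclipsed with H at 0° (0.9); CH3 at 120° is eclipsed with NH2 at 120° (2.6); CN at 240° is eclipsed with H at 240° (1.2). Total 4.7 kcal/mol.
NH2 at 180° is staggered. CH3 at 120° is gauche with NH2 at 180° (0.9); CN at 240° is gauche with NH2 at 180° (0.5). Total 1.4 kcal/mol.
NH2 at 240° is eclipsed. H at 0° is eclipsed with H at 0° (0.9); CH3 at 120° is eclipsed with H at 120° (1.9); CN at 240° is eclipsed with NH2 at 240° (1.8). Total 4.6 kcal/mol.
NH2 at 300° is staggered. CN at 240° is gauche with NH2 at 300° (0.5). Total 0.5 kcal/mol.
The maximum (4.7 kcal/mol) occurs with NH2 at 120°.

120°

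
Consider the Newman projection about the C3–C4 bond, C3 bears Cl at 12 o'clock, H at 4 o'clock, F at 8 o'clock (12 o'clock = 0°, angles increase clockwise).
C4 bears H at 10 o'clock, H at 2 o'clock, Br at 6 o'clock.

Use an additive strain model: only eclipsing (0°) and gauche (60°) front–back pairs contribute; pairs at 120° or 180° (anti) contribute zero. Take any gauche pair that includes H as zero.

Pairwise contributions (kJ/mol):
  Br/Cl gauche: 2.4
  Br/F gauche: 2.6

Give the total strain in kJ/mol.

This conformer (staggered): F(240°)/Br(180°) gauche 2.6 → 2.6 kJ/mol.

2.6 kJ/mol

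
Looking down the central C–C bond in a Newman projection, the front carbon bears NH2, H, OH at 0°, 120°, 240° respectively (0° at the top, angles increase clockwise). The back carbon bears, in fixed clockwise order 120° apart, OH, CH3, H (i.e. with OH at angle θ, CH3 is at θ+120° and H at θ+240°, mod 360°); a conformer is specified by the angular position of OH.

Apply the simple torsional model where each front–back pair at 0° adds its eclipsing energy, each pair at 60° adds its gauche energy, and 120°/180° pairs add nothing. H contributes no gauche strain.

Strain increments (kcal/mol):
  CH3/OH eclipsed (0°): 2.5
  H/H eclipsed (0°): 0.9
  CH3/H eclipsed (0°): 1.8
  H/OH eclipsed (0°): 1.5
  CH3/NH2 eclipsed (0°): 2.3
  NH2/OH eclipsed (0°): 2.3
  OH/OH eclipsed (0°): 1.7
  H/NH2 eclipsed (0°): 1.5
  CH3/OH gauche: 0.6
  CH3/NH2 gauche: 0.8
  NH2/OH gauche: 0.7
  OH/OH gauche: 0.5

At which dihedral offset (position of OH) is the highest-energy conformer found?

OH at 0° (eclipsed): NH2–OH eclipsed, H–CH3 eclipsed, OH–H eclipsed; 2.3 + 1.8 + 1.5 = 5.6 kcal/mol.
OH at 60° (staggered): NH2–OH gauche, OH–CH3 gauche; 0.7 + 0.6 = 1.3 kcal/mol.
OH at 120° (eclipsed): NH2–H eclipsed, H–OH eclipsed, OH–CH3 eclipsed; 1.5 + 1.5 + 2.5 = 5.5 kcal/mol.
OH at 180° (staggered): NH2–CH3 gauche, OH–OH gauche, OH–CH3 gauche; 0.8 + 0.5 + 0.6 = 1.9 kcal/mol.
OH at 240° (eclipsed): NH2–CH3 eclipsed, H–H eclipsed, OH–OH eclipsed; 2.3 + 0.9 + 1.7 = 4.9 kcal/mol.
OH at 300° (staggered): NH2–OH gauche, NH2–CH3 gauche, OH–OH gauche; 0.7 + 0.8 + 0.5 = 2.0 kcal/mol.
The maximum (5.6 kcal/mol) occurs with OH at 0°.

0°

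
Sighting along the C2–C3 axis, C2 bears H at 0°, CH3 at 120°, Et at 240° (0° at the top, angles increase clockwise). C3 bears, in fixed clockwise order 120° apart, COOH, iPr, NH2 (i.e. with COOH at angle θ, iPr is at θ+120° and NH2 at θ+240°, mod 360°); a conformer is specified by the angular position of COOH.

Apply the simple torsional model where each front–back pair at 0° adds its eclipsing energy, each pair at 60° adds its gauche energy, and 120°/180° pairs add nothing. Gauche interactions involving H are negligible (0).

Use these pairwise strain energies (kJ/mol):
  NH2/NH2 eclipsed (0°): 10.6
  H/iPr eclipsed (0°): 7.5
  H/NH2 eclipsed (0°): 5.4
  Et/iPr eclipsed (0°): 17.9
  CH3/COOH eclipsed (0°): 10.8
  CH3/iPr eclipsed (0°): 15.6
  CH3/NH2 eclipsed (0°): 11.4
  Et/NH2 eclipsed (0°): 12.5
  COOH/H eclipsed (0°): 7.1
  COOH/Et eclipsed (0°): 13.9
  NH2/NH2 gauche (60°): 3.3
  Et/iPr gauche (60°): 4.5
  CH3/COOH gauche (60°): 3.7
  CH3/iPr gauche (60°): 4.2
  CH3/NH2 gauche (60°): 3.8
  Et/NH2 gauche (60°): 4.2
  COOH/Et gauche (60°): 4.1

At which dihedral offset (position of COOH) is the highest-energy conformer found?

COOH at 0° is eclipsed. H at 0° is eclipsed with COOH at 0° (7.1); CH3 at 120° is eclipsed with iPr at 120° (15.6); Et at 240° is eclipsed with NH2 at 240° (12.5). Total 35.2 kJ/mol.
COOH at 60° is staggered. CH3 at 120° is gauche with COOH at 60° (3.7); CH3 at 120° is gauche with iPr at 180° (4.2); Et at 240° is gauche with iPr at 180° (4.5); Et at 240° is gauche with NH2 at 300° (4.2). Total 16.6 kJ/mol.
COOH at 120° is eclipsed. H at 0° is eclipsed with NH2 at 0° (5.4); CH3 at 120° is eclipsed with COOH at 120° (10.8); Et at 240° is eclipsed with iPr at 240° (17.9). Total 34.1 kJ/mol.
COOH at 180° is staggered. CH3 at 120° is gauche with COOH at 180° (3.7); CH3 at 120° is gauche with NH2 at 60° (3.8); Et at 240° is gauche with COOH at 180° (4.1); Et at 240° is gauche with iPr at 300° (4.5). Total 16.1 kJ/mol.
COOH at 240° is eclipsed. H at 0° is eclipsed with iPr at 0° (7.5); CH3 at 120° is eclipsed with NH2 at 120° (11.4); Et at 240° is eclipsed with COOH at 240° (13.9). Total 32.8 kJ/mol.
COOH at 300° is staggered. CH3 at 120° is gauche with iPr at 60° (4.2); CH3 at 120° is gauche with NH2 at 180° (3.8); Et at 240° is gauche with COOH at 300° (4.1); Et at 240° is gauche with NH2 at 180° (4.2). Total 16.3 kJ/mol.
The maximum (35.2 kJ/mol) occurs with COOH at 0°.

0°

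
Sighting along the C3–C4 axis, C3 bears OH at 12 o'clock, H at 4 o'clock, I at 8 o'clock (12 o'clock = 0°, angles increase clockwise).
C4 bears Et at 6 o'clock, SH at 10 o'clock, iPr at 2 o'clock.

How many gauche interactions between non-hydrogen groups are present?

Non-H gauche pairs: OH(0°)/SH(300°); OH(0°)/iPr(60°); I(240°)/Et(180°); I(240°)/SH(300°) — 4 interactions.

4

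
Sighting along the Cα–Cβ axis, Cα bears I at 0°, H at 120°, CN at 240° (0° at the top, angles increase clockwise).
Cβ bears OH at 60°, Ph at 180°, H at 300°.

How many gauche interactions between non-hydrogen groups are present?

2

Non-H gauche pairs: I(0°)/OH(60°); CN(240°)/Ph(180°) — 2 interactions.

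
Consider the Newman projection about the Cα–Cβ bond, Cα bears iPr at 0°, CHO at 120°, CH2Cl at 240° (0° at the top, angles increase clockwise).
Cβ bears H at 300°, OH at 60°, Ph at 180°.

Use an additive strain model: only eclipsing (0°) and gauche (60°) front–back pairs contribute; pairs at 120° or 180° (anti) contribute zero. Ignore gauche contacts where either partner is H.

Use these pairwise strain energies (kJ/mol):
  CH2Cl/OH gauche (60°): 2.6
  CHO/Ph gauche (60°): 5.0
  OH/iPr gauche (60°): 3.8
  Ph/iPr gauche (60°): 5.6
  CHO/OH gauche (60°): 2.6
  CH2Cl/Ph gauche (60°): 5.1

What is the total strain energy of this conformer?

16.5 kJ/mol

This conformer is staggered. iPr at 0° is gauche with OH at 60° (3.8); CHO at 120° is gauche with OH at 60° (2.6); CHO at 120° is gauche with Ph at 180° (5.0); CH2Cl at 240° is gauche with Ph at 180° (5.1). Total 16.5 kJ/mol.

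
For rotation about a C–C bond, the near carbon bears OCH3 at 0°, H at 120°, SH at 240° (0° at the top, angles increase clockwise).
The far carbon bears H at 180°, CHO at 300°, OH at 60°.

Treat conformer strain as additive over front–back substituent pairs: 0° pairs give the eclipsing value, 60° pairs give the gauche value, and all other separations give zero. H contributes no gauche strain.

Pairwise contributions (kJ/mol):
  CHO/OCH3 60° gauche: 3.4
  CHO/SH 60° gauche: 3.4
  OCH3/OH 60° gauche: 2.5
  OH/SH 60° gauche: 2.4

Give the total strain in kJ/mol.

9.3 kJ/mol

This conformer (staggered): OCH3(0°)/CHO(300°) gauche 3.4; OCH3(0°)/OH(60°) gauche 2.5; SH(240°)/CHO(300°) gauche 3.4 → 9.3 kJ/mol.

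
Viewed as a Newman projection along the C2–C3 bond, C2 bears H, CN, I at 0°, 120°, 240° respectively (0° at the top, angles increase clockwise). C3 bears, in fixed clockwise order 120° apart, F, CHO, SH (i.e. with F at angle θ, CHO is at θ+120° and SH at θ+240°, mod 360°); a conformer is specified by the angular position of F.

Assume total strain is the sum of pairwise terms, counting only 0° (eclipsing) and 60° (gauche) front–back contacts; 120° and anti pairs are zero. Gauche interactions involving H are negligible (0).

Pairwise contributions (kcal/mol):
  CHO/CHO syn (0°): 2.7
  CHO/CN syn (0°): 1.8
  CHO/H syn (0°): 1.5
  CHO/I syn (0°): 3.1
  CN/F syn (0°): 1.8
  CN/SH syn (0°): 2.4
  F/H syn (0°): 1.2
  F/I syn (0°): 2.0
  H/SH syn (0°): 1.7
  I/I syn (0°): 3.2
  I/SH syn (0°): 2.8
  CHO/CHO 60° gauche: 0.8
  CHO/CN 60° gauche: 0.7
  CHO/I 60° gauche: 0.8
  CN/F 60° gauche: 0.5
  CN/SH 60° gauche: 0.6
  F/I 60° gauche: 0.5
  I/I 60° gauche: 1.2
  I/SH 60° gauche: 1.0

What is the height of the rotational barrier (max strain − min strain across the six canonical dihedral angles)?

4.2 kcal/mol

F at 0° (eclipsed): H(0°)/F(0°) eclipsed 1.2; CN(120°)/CHO(120°) eclipsed 1.8; I(240°)/SH(240°) eclipsed 2.8 → 5.8 kcal/mol.
F at 60° (staggered): CN(120°)/F(60°) gauche 0.5; CN(120°)/CHO(180°) gauche 0.7; I(240°)/CHO(180°) gauche 0.8; I(240°)/SH(300°) gauche 1.0 → 3.0 kcal/mol.
F at 120° (eclipsed): H(0°)/SH(0°) eclipsed 1.7; CN(120°)/F(120°) eclipsed 1.8; I(240°)/CHO(240°) eclipsed 3.1 → 6.6 kcal/mol.
F at 180° (staggered): CN(120°)/F(180°) gauche 0.5; CN(120°)/SH(60°) gauche 0.6; I(240°)/F(180°) gauche 0.5; I(240°)/CHO(300°) gauche 0.8 → 2.4 kcal/mol.
F at 240° (eclipsed): H(0°)/CHO(0°) eclipsed 1.5; CN(120°)/SH(120°) eclipsed 2.4; I(240°)/F(240°) eclipsed 2.0 → 5.9 kcal/mol.
F at 300° (staggered): CN(120°)/CHO(60°) gauche 0.7; CN(120°)/SH(180°) gauche 0.6; I(240°)/F(300°) gauche 0.5; I(240°)/SH(180°) gauche 1.0 → 2.8 kcal/mol.
Max at 120° (6.6 kcal/mol), min at 180° (2.4 kcal/mol); barrier = 4.2 kcal/mol.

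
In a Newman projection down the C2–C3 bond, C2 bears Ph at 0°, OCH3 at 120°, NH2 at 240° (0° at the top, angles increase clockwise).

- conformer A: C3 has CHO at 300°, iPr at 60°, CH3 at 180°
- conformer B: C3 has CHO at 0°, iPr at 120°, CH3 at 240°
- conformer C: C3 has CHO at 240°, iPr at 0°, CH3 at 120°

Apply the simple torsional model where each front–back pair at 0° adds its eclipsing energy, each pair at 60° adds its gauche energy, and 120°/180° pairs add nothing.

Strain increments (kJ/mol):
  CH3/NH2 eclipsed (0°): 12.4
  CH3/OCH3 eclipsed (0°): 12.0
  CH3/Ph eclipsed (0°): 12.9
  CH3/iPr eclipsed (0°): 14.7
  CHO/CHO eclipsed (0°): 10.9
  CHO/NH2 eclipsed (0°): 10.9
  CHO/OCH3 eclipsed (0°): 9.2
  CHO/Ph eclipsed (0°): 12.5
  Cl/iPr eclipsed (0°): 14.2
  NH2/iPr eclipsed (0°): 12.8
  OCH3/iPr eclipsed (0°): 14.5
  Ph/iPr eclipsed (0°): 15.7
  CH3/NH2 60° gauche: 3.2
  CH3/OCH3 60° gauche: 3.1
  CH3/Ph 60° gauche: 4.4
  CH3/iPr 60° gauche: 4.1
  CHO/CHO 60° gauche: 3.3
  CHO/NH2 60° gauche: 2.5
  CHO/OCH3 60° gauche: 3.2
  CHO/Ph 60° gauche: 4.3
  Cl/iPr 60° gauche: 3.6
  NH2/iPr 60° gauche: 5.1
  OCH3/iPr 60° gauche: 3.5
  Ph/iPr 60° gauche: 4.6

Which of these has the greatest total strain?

B

A (staggered): Ph(0°)/CHO(300°) gauche 4.3; Ph(0°)/iPr(60°) gauche 4.6; OCH3(120°)/iPr(60°) gauche 3.5; OCH3(120°)/CH3(180°) gauche 3.1; NH2(240°)/CHO(300°) gauche 2.5; NH2(240°)/CH3(180°) gauche 3.2 → 21.2 kJ/mol.
B (eclipsed): Ph(0°)/CHO(0°) eclipsed 12.5; OCH3(120°)/iPr(120°) eclipsed 14.5; NH2(240°)/CH3(240°) eclipsed 12.4 → 39.4 kJ/mol.
C (eclipsed): Ph(0°)/iPr(0°) eclipsed 15.7; OCH3(120°)/CH3(120°) eclipsed 12.0; NH2(240°)/CHO(240°) eclipsed 10.9 → 38.6 kJ/mol.
B has the highest total (39.4 kJ/mol).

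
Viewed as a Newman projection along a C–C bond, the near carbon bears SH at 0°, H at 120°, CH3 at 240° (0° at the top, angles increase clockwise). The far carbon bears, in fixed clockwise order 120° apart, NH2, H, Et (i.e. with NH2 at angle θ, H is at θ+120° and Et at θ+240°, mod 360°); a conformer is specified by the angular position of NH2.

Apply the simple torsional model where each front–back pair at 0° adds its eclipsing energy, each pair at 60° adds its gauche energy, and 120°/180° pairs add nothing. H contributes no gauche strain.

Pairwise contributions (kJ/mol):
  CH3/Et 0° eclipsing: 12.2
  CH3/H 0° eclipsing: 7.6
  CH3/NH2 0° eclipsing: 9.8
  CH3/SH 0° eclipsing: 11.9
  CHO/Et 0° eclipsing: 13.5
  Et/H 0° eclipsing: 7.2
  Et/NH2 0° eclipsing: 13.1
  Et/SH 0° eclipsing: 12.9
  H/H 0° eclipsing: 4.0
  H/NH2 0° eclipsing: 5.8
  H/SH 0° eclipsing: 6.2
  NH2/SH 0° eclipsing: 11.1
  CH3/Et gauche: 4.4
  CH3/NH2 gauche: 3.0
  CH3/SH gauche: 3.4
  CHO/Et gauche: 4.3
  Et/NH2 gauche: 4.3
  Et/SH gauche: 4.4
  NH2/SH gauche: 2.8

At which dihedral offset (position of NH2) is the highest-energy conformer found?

0°

NH2 at 0° (eclipsed): SH(0°)/NH2(0°) eclipsed 11.1; H(120°)/H(120°) eclipsed 4.0; CH3(240°)/Et(240°) eclipsed 12.2 → 27.3 kJ/mol.
NH2 at 60° (staggered): SH(0°)/NH2(60°) gauche 2.8; SH(0°)/Et(300°) gauche 4.4; CH3(240°)/Et(300°) gauche 4.4 → 11.6 kJ/mol.
NH2 at 120° (eclipsed): SH(0°)/Et(0°) eclipsed 12.9; H(120°)/NH2(120°) eclipsed 5.8; CH3(240°)/H(240°) eclipsed 7.6 → 26.3 kJ/mol.
NH2 at 180° (staggered): SH(0°)/Et(60°) gauche 4.4; CH3(240°)/NH2(180°) gauche 3.0 → 7.4 kJ/mol.
NH2 at 240° (eclipsed): SH(0°)/H(0°) eclipsed 6.2; H(120°)/Et(120°) eclipsed 7.2; CH3(240°)/NH2(240°) eclipsed 9.8 → 23.2 kJ/mol.
NH2 at 300° (staggered): SH(0°)/NH2(300°) gauche 2.8; CH3(240°)/NH2(300°) gauche 3.0; CH3(240°)/Et(180°) gauche 4.4 → 10.2 kJ/mol.
The maximum (27.3 kJ/mol) occurs with NH2 at 0°.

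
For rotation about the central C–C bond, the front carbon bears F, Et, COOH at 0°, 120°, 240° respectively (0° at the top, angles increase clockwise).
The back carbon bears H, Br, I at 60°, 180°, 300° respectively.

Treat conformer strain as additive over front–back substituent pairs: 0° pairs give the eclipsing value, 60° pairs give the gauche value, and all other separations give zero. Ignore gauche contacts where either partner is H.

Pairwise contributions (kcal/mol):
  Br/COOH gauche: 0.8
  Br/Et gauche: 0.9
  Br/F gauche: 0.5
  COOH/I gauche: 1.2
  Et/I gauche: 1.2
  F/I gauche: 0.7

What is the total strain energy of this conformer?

3.6 kcal/mol

This conformer (staggered): F(0°)/I(300°) gauche 0.7; Et(120°)/Br(180°) gauche 0.9; COOH(240°)/Br(180°) gauche 0.8; COOH(240°)/I(300°) gauche 1.2 → 3.6 kcal/mol.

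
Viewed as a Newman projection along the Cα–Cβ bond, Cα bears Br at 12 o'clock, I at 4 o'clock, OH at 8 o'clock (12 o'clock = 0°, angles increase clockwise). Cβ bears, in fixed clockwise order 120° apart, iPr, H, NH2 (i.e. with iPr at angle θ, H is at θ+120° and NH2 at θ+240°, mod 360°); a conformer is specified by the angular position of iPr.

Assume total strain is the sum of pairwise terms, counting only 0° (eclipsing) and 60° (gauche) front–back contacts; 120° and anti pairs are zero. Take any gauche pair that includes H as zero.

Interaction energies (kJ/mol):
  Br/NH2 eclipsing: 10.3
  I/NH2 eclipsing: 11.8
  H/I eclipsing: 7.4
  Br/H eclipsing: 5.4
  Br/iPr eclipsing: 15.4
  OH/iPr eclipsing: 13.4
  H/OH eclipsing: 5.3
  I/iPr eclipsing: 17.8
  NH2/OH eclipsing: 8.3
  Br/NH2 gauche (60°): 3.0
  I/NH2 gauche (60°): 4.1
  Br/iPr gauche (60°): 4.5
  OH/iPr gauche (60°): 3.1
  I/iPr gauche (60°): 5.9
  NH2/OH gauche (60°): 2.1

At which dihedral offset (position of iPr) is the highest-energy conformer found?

iPr at 0° (eclipsed): Br(0°)/iPr(0°) eclipsed 15.4; I(120°)/H(120°) eclipsed 7.4; OH(240°)/NH2(240°) eclipsed 8.3 → 31.1 kJ/mol.
iPr at 60° (staggered): Br(0°)/iPr(60°) gauche 4.5; Br(0°)/NH2(300°) gauche 3.0; I(120°)/iPr(60°) gauche 5.9; OH(240°)/NH2(300°) gauche 2.1 → 15.5 kJ/mol.
iPr at 120° (eclipsed): Br(0°)/NH2(0°) eclipsed 10.3; I(120°)/iPr(120°) eclipsed 17.8; OH(240°)/H(240°) eclipsed 5.3 → 33.4 kJ/mol.
iPr at 180° (staggered): Br(0°)/NH2(60°) gauche 3.0; I(120°)/iPr(180°) gauche 5.9; I(120°)/NH2(60°) gauche 4.1; OH(240°)/iPr(180°) gauche 3.1 → 16.1 kJ/mol.
iPr at 240° (eclipsed): Br(0°)/H(0°) eclipsed 5.4; I(120°)/NH2(120°) eclipsed 11.8; OH(240°)/iPr(240°) eclipsed 13.4 → 30.6 kJ/mol.
iPr at 300° (staggered): Br(0°)/iPr(300°) gauche 4.5; I(120°)/NH2(180°) gauche 4.1; OH(240°)/iPr(300°) gauche 3.1; OH(240°)/NH2(180°) gauche 2.1 → 13.8 kJ/mol.
The maximum (33.4 kJ/mol) occurs with iPr at 120°.

120°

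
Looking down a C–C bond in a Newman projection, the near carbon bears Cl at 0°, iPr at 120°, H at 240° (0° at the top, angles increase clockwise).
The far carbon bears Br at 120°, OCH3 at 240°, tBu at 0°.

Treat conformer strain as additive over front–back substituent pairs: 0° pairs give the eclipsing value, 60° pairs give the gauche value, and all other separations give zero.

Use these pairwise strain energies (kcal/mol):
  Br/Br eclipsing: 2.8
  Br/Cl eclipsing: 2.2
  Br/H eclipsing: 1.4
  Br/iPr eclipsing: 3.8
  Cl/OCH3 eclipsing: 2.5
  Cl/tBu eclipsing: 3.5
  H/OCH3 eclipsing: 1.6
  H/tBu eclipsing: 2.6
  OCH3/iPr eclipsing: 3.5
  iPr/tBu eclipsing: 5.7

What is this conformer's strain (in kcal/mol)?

8.9 kcal/mol

This conformer (eclipsed): Cl–tBu eclipsed, iPr–Br eclipsed, H–OCH3 eclipsed; 3.5 + 3.8 + 1.6 = 8.9 kcal/mol.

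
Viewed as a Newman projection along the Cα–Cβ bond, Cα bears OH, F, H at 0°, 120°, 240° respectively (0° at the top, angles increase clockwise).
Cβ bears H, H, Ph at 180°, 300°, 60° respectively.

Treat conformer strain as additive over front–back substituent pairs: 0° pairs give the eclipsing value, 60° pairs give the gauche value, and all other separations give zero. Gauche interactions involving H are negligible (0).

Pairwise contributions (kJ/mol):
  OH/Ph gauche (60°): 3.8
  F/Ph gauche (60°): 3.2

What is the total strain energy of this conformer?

This conformer (staggered): OH–Ph gauche, F–Ph gauche; 3.8 + 3.2 = 7.0 kJ/mol.

7.0 kJ/mol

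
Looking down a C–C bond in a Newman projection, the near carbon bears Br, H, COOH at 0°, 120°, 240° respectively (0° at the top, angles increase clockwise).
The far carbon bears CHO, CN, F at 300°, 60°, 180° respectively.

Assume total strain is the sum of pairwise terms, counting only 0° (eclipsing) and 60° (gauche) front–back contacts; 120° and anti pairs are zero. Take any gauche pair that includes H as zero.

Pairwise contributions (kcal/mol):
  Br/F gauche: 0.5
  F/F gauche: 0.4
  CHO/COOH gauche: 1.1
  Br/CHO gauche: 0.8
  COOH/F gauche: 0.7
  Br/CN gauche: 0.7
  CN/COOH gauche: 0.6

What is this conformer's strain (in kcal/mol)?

This conformer (staggered): Br–CHO gauche, Br–CN gauche, COOH–CHO gauche, COOH–F gauche; 0.8 + 0.7 + 1.1 + 0.7 = 3.3 kcal/mol.

3.3 kcal/mol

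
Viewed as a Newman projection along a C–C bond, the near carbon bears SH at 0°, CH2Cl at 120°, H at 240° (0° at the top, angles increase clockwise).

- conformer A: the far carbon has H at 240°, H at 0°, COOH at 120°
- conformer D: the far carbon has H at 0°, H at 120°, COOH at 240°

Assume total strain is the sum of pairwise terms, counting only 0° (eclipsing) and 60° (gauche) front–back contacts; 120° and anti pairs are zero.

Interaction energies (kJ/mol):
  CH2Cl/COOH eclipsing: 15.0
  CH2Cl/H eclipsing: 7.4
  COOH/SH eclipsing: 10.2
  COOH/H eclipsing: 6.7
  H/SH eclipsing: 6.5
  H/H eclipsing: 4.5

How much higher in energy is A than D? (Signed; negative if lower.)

+5.4 kJ/mol

A (eclipsed): SH–H eclipsed, CH2Cl–COOH eclipsed, H–H eclipsed; 6.5 + 15.0 + 4.5 = 26.0 kJ/mol.
D (eclipsed): SH–H eclipsed, CH2Cl–H eclipsed, H–COOH eclipsed; 6.5 + 7.4 + 6.7 = 20.6 kJ/mol.
E(A) − E(D) = 26.0 − 20.6 = +5.4 kJ/mol.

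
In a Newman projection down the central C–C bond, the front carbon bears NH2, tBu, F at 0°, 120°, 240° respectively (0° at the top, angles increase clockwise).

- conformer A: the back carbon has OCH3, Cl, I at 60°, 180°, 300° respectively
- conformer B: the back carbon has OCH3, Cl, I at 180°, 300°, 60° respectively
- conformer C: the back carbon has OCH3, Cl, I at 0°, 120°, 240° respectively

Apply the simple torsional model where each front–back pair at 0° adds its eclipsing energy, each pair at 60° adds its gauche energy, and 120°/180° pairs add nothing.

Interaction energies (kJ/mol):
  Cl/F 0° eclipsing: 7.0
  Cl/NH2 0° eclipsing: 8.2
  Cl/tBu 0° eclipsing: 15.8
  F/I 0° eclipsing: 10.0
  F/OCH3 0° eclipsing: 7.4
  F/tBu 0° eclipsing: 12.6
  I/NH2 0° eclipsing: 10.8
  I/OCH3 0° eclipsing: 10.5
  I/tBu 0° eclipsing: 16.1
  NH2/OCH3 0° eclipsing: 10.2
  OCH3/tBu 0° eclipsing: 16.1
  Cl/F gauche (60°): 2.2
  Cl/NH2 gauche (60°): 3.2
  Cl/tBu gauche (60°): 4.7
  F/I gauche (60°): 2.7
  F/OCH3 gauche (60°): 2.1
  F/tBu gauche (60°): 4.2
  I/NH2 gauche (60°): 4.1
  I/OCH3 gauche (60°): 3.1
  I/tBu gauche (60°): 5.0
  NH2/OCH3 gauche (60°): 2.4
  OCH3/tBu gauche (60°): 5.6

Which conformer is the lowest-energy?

A (staggered): NH2–OCH3 gauche, NH2–I gauche, tBu–OCH3 gauche, tBu–Cl gauche, F–Cl gauche, F–I gauche; 2.4 + 4.1 + 5.6 + 4.7 + 2.2 + 2.7 = 21.7 kJ/mol.
B (staggered): NH2–Cl gauche, NH2–I gauche, tBu–OCH3 gauche, tBu–I gauche, F–OCH3 gauche, F–Cl gauche; 3.2 + 4.1 + 5.6 + 5.0 + 2.1 + 2.2 = 22.2 kJ/mol.
C (eclipsed): NH2–OCH3 eclipsed, tBu–Cl eclipsed, F–I eclipsed; 10.2 + 15.8 + 10.0 = 36.0 kJ/mol.
A has the lowest total (21.7 kJ/mol).

A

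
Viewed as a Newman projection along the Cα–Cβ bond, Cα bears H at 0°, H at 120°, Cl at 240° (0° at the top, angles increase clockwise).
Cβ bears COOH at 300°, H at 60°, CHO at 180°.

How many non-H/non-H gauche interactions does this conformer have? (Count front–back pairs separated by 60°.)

2

Non-H gauche pairs: Cl(240°)/COOH(300°); Cl(240°)/CHO(180°) — 2 interactions.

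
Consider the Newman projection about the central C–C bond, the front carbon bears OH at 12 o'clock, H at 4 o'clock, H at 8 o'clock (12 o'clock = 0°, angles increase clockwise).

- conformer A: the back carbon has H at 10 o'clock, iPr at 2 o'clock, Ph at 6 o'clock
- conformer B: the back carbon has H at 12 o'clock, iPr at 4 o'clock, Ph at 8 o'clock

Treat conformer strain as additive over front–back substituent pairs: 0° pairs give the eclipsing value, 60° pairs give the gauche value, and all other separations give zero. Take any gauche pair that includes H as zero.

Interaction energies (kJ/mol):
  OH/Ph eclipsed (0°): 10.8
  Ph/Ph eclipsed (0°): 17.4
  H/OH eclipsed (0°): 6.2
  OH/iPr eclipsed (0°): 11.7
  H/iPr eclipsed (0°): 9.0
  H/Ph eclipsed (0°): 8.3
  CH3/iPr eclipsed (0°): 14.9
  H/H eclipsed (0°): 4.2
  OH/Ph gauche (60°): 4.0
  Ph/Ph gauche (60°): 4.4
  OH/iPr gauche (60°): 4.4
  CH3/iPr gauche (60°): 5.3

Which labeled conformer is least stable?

A (staggered): OH–iPr gauche; 4.4 = 4.4 kJ/mol.
B (eclipsed): OH–H eclipsed, H–iPr eclipsed, H–Ph eclipsed; 6.2 + 9.0 + 8.3 = 23.5 kJ/mol.
B has the highest total (23.5 kJ/mol).

B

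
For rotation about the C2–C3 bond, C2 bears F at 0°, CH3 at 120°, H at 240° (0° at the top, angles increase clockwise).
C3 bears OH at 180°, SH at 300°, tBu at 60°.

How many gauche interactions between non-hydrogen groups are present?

4

Non-H gauche pairs: F(0°)/SH(300°); F(0°)/tBu(60°); CH3(120°)/OH(180°); CH3(120°)/tBu(60°) — 4 interactions.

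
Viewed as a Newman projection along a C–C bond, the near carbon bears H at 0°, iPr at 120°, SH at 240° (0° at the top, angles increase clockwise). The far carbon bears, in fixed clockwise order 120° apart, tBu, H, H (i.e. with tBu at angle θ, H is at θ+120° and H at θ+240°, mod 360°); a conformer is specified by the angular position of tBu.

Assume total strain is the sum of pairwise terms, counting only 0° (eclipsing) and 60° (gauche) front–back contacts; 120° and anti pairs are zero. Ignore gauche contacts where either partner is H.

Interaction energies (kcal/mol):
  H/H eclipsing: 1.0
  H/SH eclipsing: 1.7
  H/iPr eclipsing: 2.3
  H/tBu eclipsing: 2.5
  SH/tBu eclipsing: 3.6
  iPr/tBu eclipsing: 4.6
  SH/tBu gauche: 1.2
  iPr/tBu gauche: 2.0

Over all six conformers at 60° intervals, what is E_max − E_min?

tBu at 0° (eclipsed): H(0°)/tBu(0°) eclipsed 2.5; iPr(120°)/H(120°) eclipsed 2.3; SH(240°)/H(240°) eclipsed 1.7 → 6.5 kcal/mol.
tBu at 60° (staggered): iPr(120°)/tBu(60°) gauche 2.0 → 2.0 kcal/mol.
tBu at 120° (eclipsed): H(0°)/H(0°) eclipsed 1.0; iPr(120°)/tBu(120°) eclipsed 4.6; SH(240°)/H(240°) eclipsed 1.7 → 7.3 kcal/mol.
tBu at 180° (staggered): iPr(120°)/tBu(180°) gauche 2.0; SH(240°)/tBu(180°) gauche 1.2 → 3.2 kcal/mol.
tBu at 240° (eclipsed): H(0°)/H(0°) eclipsed 1.0; iPr(120°)/H(120°) eclipsed 2.3; SH(240°)/tBu(240°) eclipsed 3.6 → 6.9 kcal/mol.
tBu at 300° (staggered): SH(240°)/tBu(300°) gauche 1.2 → 1.2 kcal/mol.
Max at 120° (7.3 kcal/mol), min at 300° (1.2 kcal/mol); barrier = 6.1 kcal/mol.

6.1 kcal/mol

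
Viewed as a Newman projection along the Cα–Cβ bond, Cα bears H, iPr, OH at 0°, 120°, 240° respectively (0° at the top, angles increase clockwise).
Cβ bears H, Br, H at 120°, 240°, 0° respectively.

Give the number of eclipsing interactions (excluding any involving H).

Non-H eclipsing pairs: OH(240°)/Br(240°) — 1 interaction.

1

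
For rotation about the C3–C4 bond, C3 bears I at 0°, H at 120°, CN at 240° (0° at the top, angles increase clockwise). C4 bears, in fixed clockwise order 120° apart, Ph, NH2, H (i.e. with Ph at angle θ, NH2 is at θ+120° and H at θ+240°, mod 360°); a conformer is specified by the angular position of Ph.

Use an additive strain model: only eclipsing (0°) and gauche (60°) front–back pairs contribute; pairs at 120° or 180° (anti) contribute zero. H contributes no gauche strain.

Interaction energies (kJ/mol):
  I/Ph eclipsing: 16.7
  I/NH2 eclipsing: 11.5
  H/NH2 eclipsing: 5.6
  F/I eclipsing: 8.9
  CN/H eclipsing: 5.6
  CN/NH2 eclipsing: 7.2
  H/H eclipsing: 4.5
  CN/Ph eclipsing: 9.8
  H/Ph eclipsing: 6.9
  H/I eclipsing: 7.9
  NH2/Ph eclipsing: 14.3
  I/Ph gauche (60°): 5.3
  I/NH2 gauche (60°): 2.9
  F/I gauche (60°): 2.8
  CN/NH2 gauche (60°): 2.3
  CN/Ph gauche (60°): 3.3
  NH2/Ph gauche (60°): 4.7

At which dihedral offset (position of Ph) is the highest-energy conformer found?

Ph at 0° (eclipsed): I–Ph eclipsed, H–NH2 eclipsed, CN–H eclipsed; 16.7 + 5.6 + 5.6 = 27.9 kJ/mol.
Ph at 60° (staggered): I–Ph gauche, CN–NH2 gauche; 5.3 + 2.3 = 7.6 kJ/mol.
Ph at 120° (eclipsed): I–H eclipsed, H–Ph eclipsed, CN–NH2 eclipsed; 7.9 + 6.9 + 7.2 = 22.0 kJ/mol.
Ph at 180° (staggered): I–NH2 gauche, CN–Ph gauche, CN–NH2 gauche; 2.9 + 3.3 + 2.3 = 8.5 kJ/mol.
Ph at 240° (eclipsed): I–NH2 eclipsed, H–H eclipsed, CN–Ph eclipsed; 11.5 + 4.5 + 9.8 = 25.8 kJ/mol.
Ph at 300° (staggered): I–Ph gauche, I–NH2 gauche, CN–Ph gauche; 5.3 + 2.9 + 3.3 = 11.5 kJ/mol.
The maximum (27.9 kJ/mol) occurs with Ph at 0°.

0°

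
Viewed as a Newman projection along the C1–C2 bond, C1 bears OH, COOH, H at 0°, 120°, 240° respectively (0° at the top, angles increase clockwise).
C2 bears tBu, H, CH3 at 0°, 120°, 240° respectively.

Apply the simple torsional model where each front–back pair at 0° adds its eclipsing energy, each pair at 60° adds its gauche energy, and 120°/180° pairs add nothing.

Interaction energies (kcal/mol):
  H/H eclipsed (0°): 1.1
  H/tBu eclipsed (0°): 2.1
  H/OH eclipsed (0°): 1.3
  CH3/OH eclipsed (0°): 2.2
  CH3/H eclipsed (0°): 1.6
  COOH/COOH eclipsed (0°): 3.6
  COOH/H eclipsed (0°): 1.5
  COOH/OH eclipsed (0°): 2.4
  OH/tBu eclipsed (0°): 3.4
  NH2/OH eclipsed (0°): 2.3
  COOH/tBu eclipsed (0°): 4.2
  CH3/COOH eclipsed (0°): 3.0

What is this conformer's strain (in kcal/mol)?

This conformer (eclipsed): OH(0°)/tBu(0°) eclipsed 3.4; COOH(120°)/H(120°) eclipsed 1.5; H(240°)/CH3(240°) eclipsed 1.6 → 6.5 kcal/mol.

6.5 kcal/mol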